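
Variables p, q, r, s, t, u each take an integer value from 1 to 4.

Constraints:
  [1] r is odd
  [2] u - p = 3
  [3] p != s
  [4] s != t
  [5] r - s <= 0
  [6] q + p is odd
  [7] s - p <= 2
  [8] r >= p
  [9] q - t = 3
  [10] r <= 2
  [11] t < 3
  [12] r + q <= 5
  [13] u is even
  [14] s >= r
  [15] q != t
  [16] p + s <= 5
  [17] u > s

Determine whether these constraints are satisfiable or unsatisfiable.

Take p = 1, q = 4, r = 1, s = 2, t = 1, u = 4. Then constraint 2: u - p = 3; constraint 5: r - s = -1, and every other listed constraint is also met.

Satisfiable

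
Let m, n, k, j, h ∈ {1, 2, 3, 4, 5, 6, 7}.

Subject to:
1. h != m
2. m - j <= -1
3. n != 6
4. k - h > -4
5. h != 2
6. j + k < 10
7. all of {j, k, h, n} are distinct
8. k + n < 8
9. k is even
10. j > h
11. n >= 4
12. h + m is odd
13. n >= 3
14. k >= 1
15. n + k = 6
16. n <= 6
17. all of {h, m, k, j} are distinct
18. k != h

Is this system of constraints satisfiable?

Satisfiable

One satisfying assignment is m = 4, n = 4, k = 2, j = 5, h = 3.
For the less obvious constraints — constraint 2: m - j = -1; constraint 4: k - h = -1 — and the others hold by inspection.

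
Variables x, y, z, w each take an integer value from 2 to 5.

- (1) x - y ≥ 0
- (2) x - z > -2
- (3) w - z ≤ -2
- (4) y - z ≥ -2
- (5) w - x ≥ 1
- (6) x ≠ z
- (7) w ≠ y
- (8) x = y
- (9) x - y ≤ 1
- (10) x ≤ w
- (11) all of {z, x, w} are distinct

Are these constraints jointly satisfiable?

Unsatisfiable

Constraints 1, 3, 4, and 5 give x − y ≥ 0, y − z ≥ -2, z − w ≥ 2, w − x ≥ 1.
Adding all 4 inequalities: the left sides telescope to 0, and the right sides sum to 0 + (-2) + 2 + 1 = 1. So 0 ≥ 1, which is false.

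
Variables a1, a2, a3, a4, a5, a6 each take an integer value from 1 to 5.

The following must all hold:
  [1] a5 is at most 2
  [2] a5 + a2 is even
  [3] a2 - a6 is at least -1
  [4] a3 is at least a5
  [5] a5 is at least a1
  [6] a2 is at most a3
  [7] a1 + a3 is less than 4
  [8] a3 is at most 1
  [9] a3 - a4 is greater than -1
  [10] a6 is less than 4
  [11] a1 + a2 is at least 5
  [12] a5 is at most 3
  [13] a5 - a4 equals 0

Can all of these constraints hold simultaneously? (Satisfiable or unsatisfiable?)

From constraints 1 and 5: a1 ≤ a5 ≤ 2. From constraints 6 and 8: a2 ≤ a3 ≤ 1. Hence a1 + a2 ≤ 3. But constraint 11 requires a1 + a2 ≥ 5, and 5 > 3. Contradiction.

Unsatisfiable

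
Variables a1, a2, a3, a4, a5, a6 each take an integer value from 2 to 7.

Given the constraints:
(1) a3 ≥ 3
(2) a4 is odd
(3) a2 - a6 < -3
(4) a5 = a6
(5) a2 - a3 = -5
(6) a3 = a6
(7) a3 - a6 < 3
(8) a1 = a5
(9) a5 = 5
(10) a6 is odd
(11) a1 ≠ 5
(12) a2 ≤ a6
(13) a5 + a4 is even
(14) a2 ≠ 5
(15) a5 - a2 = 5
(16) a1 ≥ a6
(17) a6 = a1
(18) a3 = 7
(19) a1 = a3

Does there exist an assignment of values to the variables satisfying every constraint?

Unsatisfiable

Constraint 9 fixes a5 = 5 and constraint 18 fixes a3 = 7. Constraints 4, 17, and 19 give a5 = a6 = a1 = a3, so a5 = a3. But 5 ≠ 7 — contradiction.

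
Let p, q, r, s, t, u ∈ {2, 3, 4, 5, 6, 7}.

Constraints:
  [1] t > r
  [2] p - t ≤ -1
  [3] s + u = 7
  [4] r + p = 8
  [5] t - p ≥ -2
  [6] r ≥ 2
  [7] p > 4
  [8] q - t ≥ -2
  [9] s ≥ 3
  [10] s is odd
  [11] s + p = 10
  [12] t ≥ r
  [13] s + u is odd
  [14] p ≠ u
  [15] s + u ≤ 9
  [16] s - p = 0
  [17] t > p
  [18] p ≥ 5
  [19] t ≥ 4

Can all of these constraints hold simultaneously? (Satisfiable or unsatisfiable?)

Satisfiable

Take p = 5, q = 4, r = 3, s = 5, t = 6, u = 2. Then constraint 2: p - t = -1; constraint 3: s + u = 7; constraint 4: r + p = 8, and every other listed constraint is also met.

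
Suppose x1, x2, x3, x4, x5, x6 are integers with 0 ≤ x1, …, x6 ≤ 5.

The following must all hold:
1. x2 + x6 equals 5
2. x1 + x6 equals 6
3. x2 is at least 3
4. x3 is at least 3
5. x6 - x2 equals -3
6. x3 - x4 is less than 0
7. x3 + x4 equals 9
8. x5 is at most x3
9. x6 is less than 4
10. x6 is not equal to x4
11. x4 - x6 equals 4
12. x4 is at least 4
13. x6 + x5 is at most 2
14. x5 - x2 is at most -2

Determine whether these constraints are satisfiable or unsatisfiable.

The assignment x1 = 5, x2 = 4, x3 = 4, x4 = 5, x5 = 1, x6 = 1 works:
  constraint 1 holds since x2 + x6 = 5.
  constraint 2 holds since x1 + x6 = 6.
  constraint 5 holds since x6 - x2 = -3.
The rest check out directly.

Satisfiable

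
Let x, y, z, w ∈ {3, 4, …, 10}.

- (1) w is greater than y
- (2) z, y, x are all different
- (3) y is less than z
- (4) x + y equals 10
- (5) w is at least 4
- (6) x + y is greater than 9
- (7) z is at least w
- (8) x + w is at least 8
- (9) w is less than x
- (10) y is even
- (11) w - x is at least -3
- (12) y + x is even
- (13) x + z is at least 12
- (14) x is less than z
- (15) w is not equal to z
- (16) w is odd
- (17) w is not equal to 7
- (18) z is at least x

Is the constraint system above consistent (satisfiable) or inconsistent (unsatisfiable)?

Satisfiable

One satisfying assignment is x = 6, y = 4, z = 7, w = 5.
For the less obvious constraints — constraint 4: x + y = 10; constraint 6: x + y = 10 — and the others hold by inspection.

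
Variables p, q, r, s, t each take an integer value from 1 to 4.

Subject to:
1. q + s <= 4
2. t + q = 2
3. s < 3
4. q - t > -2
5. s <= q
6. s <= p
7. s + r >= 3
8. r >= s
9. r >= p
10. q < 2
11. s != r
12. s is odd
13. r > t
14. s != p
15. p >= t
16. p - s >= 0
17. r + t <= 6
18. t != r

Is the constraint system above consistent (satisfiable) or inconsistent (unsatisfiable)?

Setting (p, q, r, s, t) = (4, 1, 4, 1, 1) satisfies everything: constraint 1: q + s = 2; constraint 2: t + q = 2; constraint 4: q - t = 0, and the others follow.

Satisfiable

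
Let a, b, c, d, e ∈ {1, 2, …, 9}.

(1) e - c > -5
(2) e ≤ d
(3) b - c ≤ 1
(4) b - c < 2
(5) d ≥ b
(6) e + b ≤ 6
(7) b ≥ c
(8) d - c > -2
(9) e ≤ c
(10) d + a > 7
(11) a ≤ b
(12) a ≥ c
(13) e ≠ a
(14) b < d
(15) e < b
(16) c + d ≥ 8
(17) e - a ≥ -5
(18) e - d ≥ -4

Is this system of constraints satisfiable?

Try a = 4, b = 4, c = 4, d = 5, e = 1.
Check constraint 1: e - c = -3; constraint 3: b - c = 0. The remaining constraints are straightforward to verify.

Satisfiable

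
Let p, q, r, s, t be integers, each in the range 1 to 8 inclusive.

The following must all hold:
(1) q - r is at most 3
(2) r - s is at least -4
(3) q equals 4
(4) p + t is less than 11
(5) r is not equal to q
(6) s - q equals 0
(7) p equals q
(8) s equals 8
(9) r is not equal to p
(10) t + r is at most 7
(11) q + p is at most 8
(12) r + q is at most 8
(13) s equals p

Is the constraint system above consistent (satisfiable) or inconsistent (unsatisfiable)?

Unsatisfiable

Constraint 8 fixes s = 8 and constraint 3 fixes q = 4. Constraints 7 and 13 give s = p = q, so s = q. But 8 ≠ 4 — contradiction.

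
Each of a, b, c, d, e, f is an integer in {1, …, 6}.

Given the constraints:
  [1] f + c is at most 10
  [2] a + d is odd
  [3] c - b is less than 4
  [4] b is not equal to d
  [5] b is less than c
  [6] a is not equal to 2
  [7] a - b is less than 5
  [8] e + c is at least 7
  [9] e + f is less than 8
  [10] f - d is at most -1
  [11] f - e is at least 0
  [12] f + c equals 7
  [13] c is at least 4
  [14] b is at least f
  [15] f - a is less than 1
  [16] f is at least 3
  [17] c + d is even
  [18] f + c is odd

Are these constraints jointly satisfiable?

One satisfying assignment is a = 5, b = 3, c = 4, d = 4, e = 3, f = 3.
For the less obvious constraints — constraint 1: f + c = 7; constraint 3: c - b = 1 — and the others hold by inspection.

Satisfiable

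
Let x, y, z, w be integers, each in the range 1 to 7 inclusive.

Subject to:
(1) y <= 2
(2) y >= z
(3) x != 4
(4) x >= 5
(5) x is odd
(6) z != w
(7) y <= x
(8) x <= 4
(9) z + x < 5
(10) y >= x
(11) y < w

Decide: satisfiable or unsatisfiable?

From constraint 4: x ≥ 5. From constraints 1 and 10: x ≤ y and y ≤ 2, so x ≤ 2. But 2 < 5, so no value of x works.

Unsatisfiable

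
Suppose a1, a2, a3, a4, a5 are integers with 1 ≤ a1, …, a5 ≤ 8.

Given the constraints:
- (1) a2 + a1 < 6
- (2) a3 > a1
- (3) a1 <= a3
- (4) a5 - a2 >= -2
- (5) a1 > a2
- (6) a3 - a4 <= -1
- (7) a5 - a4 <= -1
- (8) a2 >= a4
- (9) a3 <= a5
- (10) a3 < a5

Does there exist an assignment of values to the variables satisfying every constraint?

Constraints 3, 5, 7, 8, and 10 give a2 < a1, a1 ≤ a3, a3 < a5, a5 < a4, a4 ≤ a2. Chaining: a2 < a1 ≤ a3 < a5 < a4 ≤ a2, which forces a2 < a2 — impossible.

Unsatisfiable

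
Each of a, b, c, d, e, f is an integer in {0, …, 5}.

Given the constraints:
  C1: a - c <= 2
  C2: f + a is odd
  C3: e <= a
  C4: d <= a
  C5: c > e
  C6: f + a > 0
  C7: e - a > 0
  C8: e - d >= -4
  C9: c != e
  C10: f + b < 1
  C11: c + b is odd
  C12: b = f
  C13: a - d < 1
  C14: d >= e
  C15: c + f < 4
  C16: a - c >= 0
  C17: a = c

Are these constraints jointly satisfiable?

Constraints 5, 7, and 16 give e < c, c ≤ a, a < e. Chaining: e < c ≤ a < e, which forces e < e — impossible.

Unsatisfiable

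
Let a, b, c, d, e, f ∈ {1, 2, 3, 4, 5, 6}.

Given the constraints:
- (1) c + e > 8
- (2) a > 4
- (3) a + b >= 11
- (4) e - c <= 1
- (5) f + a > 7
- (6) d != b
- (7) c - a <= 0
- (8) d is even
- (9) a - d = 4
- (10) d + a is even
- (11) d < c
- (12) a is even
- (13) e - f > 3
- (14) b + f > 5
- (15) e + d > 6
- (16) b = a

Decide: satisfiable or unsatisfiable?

Take a = 6, b = 6, c = 5, d = 2, e = 6, f = 2. Then constraint 1: c + e = 11; constraint 3: a + b = 12; constraint 4: e - c = 1, and every other listed constraint is also met.

Satisfiable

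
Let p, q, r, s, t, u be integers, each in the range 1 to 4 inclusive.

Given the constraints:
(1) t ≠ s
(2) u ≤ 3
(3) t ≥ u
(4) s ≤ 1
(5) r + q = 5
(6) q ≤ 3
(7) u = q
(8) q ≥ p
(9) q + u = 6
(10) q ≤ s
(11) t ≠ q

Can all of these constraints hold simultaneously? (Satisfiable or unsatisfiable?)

Unsatisfiable

From constraints 4 and 10: q ≤ s ≤ 1. From constraint 2: u ≤ 3. Hence q + u ≤ 4. But constraint 9 requires q + u = 6, and 6 > 4. Contradiction.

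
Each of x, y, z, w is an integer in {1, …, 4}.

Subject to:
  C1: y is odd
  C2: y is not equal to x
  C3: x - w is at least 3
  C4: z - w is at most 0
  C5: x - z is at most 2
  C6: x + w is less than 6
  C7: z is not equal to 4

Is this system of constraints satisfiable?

Constraints 3, 4, and 5 give w − z ≥ 0, z − x ≥ -2, x − w ≥ 3.
Adding all 3 inequalities: the left sides telescope to 0, and the right sides sum to 0 + (-2) + 3 = 1. So 0 ≥ 1, which is false.

Unsatisfiable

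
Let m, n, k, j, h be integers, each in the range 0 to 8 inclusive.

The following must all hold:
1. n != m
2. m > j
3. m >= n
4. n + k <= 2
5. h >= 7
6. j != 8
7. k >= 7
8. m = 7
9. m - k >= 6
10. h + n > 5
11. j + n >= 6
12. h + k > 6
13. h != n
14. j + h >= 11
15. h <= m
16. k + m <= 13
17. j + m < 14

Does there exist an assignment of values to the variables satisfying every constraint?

From constraint 7: k ≥ 7. From constraints 5 and 15: m ≥ h ≥ 7. Hence k + m ≥ 14. But constraint 16 requires k + m ≤ 13, and 13 < 14. Contradiction.

Unsatisfiable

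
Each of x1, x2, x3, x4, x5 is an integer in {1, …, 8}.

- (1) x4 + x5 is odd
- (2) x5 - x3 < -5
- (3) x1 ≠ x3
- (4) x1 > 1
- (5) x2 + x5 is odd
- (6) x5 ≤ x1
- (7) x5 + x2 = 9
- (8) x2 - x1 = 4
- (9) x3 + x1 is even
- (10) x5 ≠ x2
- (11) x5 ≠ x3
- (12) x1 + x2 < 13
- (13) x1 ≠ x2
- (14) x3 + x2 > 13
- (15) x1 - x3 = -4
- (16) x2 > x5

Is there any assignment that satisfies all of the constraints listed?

Try x1 = 4, x2 = 8, x3 = 8, x4 = 8, x5 = 1.
Check constraint 2: x5 - x3 = -7; constraint 7: x5 + x2 = 9. The remaining constraints are straightforward to verify.

Satisfiable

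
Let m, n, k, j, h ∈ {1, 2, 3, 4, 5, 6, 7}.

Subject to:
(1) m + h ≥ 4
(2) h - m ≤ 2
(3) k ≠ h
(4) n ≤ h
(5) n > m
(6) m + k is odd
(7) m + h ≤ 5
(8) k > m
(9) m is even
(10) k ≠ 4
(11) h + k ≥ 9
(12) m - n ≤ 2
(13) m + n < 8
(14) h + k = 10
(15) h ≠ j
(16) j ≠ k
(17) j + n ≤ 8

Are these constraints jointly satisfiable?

Satisfiable

The assignment m = 2, n = 3, k = 7, j = 2, h = 3 works:
  constraint 1 holds since m + h = 5.
  constraint 2 holds since h - m = 1.
The rest check out directly.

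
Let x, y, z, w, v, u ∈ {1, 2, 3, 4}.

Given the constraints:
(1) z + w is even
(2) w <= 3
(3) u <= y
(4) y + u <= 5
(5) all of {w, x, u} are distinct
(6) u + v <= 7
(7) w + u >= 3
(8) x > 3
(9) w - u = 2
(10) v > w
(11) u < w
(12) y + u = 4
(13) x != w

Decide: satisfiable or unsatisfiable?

Try x = 4, y = 3, z = 1, w = 3, v = 4, u = 1.
Check constraint 4: y + u = 4; constraint 6: u + v = 5. The remaining constraints are straightforward to verify.

Satisfiable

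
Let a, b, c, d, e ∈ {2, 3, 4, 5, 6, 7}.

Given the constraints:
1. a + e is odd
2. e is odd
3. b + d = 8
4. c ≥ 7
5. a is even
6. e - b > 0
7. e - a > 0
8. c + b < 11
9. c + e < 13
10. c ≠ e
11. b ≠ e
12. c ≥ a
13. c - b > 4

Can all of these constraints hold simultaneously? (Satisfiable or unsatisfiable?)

The assignment a = 2, b = 2, c = 7, d = 6, e = 5 works:
  constraint 3 holds since b + d = 8.
  constraint 6 holds since e - b = 3.
The rest check out directly.

Satisfiable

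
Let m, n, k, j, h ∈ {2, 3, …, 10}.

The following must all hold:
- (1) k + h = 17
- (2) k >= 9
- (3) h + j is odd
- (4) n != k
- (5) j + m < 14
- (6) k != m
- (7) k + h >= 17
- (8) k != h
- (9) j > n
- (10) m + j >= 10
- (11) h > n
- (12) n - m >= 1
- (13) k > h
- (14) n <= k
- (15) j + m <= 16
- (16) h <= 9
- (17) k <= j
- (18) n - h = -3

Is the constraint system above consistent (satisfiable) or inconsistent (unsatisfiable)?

Satisfiable

Try m = 4, n = 5, k = 9, j = 9, h = 8.
Check constraint 1: k + h = 17; constraint 5: j + m = 13. The remaining constraints are straightforward to verify.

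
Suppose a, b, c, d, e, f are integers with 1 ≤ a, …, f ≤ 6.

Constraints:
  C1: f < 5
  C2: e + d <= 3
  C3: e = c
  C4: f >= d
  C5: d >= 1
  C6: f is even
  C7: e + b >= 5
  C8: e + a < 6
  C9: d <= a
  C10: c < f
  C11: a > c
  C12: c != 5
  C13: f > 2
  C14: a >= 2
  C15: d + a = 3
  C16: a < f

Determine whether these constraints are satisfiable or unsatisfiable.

Satisfiable

One satisfying assignment is a = 2, b = 5, c = 1, d = 1, e = 1, f = 4.
For the less obvious constraints — constraint 2: e + d = 2; constraint 7: e + b = 6 — and the others hold by inspection.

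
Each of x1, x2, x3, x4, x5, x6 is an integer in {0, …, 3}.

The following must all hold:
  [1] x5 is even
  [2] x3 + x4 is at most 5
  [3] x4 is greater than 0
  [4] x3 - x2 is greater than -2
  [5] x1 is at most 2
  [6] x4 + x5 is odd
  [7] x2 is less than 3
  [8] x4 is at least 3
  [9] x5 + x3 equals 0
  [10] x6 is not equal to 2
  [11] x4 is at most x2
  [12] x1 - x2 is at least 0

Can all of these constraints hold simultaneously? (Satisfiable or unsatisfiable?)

Unsatisfiable

From constraints 8 and 11: x2 ≥ x4 and x4 ≥ 3, so x2 ≥ 3. From constraint 7: x2 ≤ 2. But 2 < 3, so no value of x2 works.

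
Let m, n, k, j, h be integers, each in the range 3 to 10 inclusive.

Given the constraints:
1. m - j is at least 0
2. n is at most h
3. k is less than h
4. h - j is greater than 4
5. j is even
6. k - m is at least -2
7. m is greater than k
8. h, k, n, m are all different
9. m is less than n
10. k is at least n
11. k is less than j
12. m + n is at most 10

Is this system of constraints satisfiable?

Unsatisfiable

Constraints 1, 9, 10, and 11 give m < n, n ≤ k, k < j, j ≤ m. Chaining: m < n ≤ k < j ≤ m, which forces m < m — impossible.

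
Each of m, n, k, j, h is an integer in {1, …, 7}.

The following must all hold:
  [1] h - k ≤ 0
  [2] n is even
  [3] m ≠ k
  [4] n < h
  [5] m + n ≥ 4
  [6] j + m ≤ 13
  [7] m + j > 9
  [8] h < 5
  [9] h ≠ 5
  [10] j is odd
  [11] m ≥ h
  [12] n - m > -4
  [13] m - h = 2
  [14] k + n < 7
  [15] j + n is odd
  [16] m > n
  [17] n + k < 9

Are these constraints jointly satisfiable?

Satisfiable

Take m = 5, n = 2, k = 4, j = 5, h = 3. Then constraint 1: h - k = -1; constraint 5: m + n = 7; constraint 6: j + m = 10, and every other listed constraint is also met.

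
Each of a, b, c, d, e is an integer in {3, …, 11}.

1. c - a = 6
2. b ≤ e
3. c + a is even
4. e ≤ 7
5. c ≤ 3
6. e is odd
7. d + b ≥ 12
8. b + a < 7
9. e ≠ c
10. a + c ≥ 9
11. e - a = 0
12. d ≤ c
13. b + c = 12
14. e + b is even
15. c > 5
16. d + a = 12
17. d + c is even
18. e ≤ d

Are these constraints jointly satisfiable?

Unsatisfiable

From constraints 5 and 12: d ≤ c ≤ 3. From constraints 2 and 4: b ≤ e ≤ 7. Hence d + b ≤ 10. But constraint 7 requires d + b ≥ 12, and 12 > 10. Contradiction.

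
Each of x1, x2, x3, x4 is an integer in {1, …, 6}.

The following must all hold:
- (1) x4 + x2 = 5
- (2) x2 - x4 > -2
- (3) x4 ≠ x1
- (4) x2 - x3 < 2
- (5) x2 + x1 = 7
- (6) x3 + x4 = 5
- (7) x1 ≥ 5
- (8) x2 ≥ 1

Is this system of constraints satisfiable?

Setting (x1, x2, x3, x4) = (5, 2, 2, 3) satisfies everything: constraint 1: x4 + x2 = 5; constraint 2: x2 - x4 = -1; constraint 4: x2 - x3 = 0, and the others follow.

Satisfiable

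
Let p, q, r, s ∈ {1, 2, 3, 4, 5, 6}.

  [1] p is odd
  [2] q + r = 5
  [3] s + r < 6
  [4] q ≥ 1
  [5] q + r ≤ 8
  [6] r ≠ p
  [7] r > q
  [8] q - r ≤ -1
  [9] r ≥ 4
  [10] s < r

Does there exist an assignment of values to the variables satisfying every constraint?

Take p = 5, q = 1, r = 4, s = 1. Then constraint 2: q + r = 5; constraint 3: s + r = 5; constraint 5: q + r = 5, and every other listed constraint is also met.

Satisfiable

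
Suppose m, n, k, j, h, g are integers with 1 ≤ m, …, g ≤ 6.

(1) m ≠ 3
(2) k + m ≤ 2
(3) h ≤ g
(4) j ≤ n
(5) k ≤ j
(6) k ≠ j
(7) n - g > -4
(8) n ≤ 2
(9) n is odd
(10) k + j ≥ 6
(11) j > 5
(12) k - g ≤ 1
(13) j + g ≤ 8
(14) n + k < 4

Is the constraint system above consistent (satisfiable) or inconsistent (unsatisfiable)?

Unsatisfiable

From constraint 11: j ≥ 6. From constraints 4 and 8: j ≤ n and n ≤ 2, so j ≤ 2. But 2 < 6, so no value of j works.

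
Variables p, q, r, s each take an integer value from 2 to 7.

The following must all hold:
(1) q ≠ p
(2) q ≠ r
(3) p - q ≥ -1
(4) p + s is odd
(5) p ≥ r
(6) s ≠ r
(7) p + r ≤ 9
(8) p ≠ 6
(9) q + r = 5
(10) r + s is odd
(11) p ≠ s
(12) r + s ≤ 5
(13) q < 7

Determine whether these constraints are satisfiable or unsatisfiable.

Setting (p, q, r, s) = (4, 3, 2, 3) satisfies everything: constraint 3: p - q = 1; constraint 7: p + r = 6; constraint 9: q + r = 5, and the others follow.

Satisfiable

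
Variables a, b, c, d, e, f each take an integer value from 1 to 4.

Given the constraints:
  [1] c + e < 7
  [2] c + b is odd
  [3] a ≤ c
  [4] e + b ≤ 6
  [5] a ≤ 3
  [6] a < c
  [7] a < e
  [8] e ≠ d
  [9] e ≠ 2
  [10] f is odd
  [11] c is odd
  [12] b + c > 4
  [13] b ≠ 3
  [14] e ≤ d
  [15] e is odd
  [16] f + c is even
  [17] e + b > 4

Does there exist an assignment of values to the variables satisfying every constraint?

Satisfiable

Try a = 1, b = 2, c = 3, d = 4, e = 3, f = 1.
Check constraint 1: c + e = 6; constraint 4: e + b = 5; constraint 12: b + c = 5. The remaining constraints are straightforward to verify.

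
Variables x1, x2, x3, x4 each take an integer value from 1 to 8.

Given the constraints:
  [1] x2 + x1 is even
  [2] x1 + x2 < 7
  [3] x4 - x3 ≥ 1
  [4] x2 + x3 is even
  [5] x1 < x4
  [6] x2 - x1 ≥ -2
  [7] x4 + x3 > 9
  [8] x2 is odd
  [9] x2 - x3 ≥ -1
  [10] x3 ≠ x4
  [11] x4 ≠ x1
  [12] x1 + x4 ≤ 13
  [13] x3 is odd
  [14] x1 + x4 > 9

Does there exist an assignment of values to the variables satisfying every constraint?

Setting (x1, x2, x3, x4) = (3, 3, 3, 7) satisfies everything: constraint 2: x1 + x2 = 6; constraint 3: x4 - x3 = 4, and the others follow.

Satisfiable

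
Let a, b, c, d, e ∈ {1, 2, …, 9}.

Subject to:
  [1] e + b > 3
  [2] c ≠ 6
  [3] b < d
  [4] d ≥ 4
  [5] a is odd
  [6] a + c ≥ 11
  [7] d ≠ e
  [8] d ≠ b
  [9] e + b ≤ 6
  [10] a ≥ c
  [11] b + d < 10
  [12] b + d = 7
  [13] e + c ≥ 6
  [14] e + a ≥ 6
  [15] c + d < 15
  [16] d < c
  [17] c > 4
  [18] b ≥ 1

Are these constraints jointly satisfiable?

Take a = 7, b = 2, c = 7, d = 5, e = 2. Then constraint 1: e + b = 4; constraint 6: a + c = 14; constraint 9: e + b = 4, and every other listed constraint is also met.

Satisfiable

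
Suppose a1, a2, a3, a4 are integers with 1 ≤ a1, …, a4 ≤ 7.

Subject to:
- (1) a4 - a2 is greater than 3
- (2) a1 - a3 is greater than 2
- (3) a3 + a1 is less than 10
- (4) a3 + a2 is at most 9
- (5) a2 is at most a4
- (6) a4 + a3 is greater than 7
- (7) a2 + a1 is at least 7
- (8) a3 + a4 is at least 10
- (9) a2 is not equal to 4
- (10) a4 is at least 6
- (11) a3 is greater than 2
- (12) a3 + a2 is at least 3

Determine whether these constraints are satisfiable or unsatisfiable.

Try a1 = 6, a2 = 3, a3 = 3, a4 = 7.
Check constraint 1: a4 - a2 = 4; constraint 2: a1 - a3 = 3. The remaining constraints are straightforward to verify.

Satisfiable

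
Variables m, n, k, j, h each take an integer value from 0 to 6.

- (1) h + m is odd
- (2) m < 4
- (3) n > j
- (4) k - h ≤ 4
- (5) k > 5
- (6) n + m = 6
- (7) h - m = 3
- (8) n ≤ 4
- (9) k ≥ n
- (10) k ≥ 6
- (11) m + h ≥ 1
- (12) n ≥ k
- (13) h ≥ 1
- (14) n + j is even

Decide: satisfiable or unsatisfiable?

Unsatisfiable

From constraint 5: k ≥ 6. From constraints 8 and 12: k ≤ n and n ≤ 4, so k ≤ 4. But 4 < 6, so no value of k works.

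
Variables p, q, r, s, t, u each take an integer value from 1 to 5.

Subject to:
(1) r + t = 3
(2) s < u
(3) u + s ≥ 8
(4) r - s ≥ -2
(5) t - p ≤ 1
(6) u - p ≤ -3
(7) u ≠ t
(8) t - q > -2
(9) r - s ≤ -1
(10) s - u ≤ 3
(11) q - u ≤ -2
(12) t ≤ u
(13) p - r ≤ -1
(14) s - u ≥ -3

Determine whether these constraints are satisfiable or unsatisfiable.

Unsatisfiable

Constraints 6, 9, 10, and 13 give p − u ≥ 3, u − s ≥ -3, s − r ≥ 1, r − p ≥ 1.
Adding all 4 inequalities: the left sides telescope to 0, and the right sides sum to 3 + (-3) + 1 + 1 = 2. So 0 ≥ 2, which is false.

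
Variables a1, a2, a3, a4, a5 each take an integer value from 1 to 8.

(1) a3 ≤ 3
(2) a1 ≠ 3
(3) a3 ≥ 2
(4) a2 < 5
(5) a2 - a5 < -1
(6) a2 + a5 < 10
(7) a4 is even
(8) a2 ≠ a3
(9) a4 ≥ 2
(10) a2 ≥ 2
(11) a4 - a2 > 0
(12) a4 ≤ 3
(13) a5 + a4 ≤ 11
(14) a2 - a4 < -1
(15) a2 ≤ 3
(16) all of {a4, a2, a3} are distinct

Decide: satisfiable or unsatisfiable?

Unsatisfiable

Constraints 1, 3, 9, 10, 12, and 15 confine each of a4, a2, a3 to the 2 values {2, 3}.
Constraint 16 requires all 3 of them to be distinct, but only 2 values are available — impossible by the pigeonhole principle.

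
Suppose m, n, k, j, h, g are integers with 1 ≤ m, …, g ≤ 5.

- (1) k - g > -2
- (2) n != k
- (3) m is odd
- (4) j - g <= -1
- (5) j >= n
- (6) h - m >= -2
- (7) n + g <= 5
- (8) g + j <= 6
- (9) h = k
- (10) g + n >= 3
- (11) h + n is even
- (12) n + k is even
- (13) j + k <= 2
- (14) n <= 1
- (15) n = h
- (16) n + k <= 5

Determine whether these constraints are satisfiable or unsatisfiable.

From constraints 9 and 15, n = h = k, so n = k. But constraint 2 says n ≠ k. Contradiction.

Unsatisfiable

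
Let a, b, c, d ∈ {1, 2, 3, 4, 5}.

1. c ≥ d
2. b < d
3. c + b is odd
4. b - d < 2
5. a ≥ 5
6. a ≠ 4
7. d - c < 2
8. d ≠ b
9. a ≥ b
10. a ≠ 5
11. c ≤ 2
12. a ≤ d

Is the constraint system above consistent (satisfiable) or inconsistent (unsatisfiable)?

From constraints 5 and 12: d ≥ a and a ≥ 5, so d ≥ 5. From constraints 1 and 11: d ≤ c and c ≤ 2, so d ≤ 2. But 2 < 5, so no value of d works.

Unsatisfiable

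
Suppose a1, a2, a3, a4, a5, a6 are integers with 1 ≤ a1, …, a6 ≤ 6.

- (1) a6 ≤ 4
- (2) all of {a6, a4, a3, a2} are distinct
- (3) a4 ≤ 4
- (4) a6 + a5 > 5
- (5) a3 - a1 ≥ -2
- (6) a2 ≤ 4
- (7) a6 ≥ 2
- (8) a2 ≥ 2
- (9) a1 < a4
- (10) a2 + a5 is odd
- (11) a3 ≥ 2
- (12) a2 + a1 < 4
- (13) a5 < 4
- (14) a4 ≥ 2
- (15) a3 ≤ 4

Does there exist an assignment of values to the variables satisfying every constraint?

Constraints 1, 3, 6, 7, 8, 11, 14, and 15 confine each of a6, a4, a3, a2 to the 3 values {2, …, 4}.
Constraint 2 requires all 4 of them to be distinct, but only 3 values are available — impossible by the pigeonhole principle.

Unsatisfiable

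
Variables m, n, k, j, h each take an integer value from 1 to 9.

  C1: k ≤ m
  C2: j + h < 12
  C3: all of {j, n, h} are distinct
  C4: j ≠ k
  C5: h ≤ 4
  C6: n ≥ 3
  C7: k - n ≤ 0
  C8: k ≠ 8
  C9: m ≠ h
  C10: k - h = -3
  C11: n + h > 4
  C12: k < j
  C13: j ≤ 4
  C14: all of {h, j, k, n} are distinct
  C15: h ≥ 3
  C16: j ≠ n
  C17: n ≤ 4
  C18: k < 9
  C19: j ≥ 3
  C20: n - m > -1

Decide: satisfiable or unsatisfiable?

Constraints 5, 6, 13, 15, 17, and 19 confine each of j, n, h to the 2 values {3, 4}.
Constraint 3 requires all 3 of them to be distinct, but only 2 values are available — impossible by the pigeonhole principle.

Unsatisfiable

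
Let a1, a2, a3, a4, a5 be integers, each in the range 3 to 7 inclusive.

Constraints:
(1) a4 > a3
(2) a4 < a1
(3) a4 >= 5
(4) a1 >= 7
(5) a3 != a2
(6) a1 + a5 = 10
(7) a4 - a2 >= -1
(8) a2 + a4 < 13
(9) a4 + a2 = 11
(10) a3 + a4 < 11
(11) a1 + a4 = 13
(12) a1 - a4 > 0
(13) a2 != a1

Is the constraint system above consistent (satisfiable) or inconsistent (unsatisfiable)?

Try a1 = 7, a2 = 5, a3 = 3, a4 = 6, a5 = 3.
Check constraint 6: a1 + a5 = 10; constraint 7: a4 - a2 = 1; constraint 8: a2 + a4 = 11. The remaining constraints are straightforward to verify.

Satisfiable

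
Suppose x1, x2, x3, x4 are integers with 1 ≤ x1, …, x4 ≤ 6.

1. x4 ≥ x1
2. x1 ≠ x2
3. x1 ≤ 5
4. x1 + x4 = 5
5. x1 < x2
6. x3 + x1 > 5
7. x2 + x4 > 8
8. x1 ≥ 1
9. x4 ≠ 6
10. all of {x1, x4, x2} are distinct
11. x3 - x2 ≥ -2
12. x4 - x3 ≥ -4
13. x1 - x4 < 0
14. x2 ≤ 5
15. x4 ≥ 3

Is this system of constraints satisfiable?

The assignment x1 = 1, x2 = 5, x3 = 5, x4 = 4 works:
  constraint 4 holds since x1 + x4 = 5.
  constraint 6 holds since x3 + x1 = 6.
  constraint 7 holds since x2 + x4 = 9.
The rest check out directly.

Satisfiable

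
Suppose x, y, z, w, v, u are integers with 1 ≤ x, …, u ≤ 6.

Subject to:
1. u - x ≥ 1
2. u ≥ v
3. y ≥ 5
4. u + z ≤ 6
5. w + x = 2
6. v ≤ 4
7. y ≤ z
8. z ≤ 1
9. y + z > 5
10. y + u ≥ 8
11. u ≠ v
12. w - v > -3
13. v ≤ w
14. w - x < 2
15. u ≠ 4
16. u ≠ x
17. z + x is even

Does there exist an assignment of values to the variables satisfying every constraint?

Unsatisfiable

From constraint 3: y ≥ 5. From constraints 7 and 8: y ≤ z and z ≤ 1, so y ≤ 1. But 1 < 5, so no value of y works.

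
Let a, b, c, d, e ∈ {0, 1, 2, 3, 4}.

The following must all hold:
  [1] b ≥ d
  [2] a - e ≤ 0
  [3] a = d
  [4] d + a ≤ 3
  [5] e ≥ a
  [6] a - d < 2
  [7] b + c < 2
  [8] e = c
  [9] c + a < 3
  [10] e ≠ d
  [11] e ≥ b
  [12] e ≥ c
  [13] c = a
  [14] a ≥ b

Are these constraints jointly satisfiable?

From constraints 3, 8, and 13, e = c = a = d, so e = d. But constraint 10 says e ≠ d. Contradiction.

Unsatisfiable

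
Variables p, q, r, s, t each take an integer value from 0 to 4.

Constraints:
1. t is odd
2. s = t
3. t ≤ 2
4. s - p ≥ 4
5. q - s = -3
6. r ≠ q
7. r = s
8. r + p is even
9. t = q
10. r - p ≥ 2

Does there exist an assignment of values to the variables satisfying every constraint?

Unsatisfiable

From constraints 2, 7, and 9, r = s = t = q, so r = q. But constraint 6 says r ≠ q. Contradiction.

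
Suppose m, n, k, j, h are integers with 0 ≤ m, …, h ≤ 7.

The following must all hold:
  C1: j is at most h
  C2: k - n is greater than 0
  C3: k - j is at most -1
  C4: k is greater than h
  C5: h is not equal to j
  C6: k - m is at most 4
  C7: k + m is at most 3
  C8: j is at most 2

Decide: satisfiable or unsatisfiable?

Constraints 1, 3, and 4 give j ≤ h, h < k, k < j. Chaining: j ≤ h < k < j, which forces j < j — impossible.

Unsatisfiable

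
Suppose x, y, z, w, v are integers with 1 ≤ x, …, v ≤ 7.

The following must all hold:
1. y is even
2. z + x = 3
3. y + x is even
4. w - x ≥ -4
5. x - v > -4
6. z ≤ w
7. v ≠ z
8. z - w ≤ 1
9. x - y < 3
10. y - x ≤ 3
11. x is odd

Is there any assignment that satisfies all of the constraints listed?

Constraint 1 makes y even and constraint 11 makes x odd, so y + x must be odd. Constraint 3 says y + x is even — contradiction.

Unsatisfiable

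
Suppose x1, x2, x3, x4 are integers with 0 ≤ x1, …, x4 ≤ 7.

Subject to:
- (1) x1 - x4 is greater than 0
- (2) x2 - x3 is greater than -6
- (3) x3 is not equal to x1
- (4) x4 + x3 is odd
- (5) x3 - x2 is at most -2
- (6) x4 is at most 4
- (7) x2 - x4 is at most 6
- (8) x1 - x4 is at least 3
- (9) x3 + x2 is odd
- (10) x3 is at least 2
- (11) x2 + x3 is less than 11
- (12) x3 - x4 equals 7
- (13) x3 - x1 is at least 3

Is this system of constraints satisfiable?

Unsatisfiable

Constraints 5, 7, 8, and 13 give x3 − x1 ≥ 3, x1 − x4 ≥ 3, x4 − x2 ≥ -6, x2 − x3 ≥ 2.
Adding all 4 inequalities: the left sides telescope to 0, and the right sides sum to 3 + 3 + (-6) + 2 = 2. So 0 ≥ 2, which is false.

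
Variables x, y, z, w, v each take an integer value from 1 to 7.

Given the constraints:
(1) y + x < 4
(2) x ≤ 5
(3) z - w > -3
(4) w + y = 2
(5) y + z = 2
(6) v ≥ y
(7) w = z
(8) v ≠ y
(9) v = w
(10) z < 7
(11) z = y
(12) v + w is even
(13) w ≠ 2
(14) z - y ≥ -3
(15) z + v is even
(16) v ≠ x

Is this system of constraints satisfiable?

Unsatisfiable

From constraints 7, 9, and 11, v = w = z = y, so v = y. But constraint 8 says v ≠ y. Contradiction.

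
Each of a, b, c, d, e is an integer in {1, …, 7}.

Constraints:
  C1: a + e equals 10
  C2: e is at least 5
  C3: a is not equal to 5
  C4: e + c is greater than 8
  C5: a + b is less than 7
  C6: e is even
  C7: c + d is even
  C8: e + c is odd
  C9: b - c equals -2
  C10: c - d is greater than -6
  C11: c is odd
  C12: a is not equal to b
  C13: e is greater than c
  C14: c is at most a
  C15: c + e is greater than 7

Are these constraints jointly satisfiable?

Take a = 4, b = 1, c = 3, d = 7, e = 6. Then constraint 1: a + e = 10; constraint 4: e + c = 9; constraint 5: a + b = 5, and every other listed constraint is also met.

Satisfiable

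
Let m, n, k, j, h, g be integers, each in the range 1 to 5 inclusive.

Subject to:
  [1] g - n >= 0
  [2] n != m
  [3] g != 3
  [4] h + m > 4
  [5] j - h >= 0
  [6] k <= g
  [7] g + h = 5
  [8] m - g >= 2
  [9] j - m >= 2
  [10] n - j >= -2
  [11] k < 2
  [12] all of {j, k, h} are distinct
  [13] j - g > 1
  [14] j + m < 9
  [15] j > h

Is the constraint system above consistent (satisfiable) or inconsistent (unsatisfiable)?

Unsatisfiable

Constraints 1, 8, 9, and 10 give n − j ≥ -2, j − m ≥ 2, m − g ≥ 2, g − n ≥ 0.
Adding all 4 inequalities: the left sides telescope to 0, and the right sides sum to (-2) + 2 + 2 + 0 = 2. So 0 ≥ 2, which is false.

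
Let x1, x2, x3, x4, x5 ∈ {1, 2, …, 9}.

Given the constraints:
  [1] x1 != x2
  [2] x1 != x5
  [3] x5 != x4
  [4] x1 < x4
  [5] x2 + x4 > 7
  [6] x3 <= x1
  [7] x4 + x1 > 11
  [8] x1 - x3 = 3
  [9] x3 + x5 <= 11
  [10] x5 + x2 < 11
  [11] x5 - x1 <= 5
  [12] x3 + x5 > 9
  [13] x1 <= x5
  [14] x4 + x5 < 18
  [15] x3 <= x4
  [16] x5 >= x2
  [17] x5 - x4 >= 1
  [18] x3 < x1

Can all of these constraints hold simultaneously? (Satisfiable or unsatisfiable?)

Satisfiable

The assignment x1 = 5, x2 = 2, x3 = 2, x4 = 7, x5 = 8 works:
  constraint 5 holds since x2 + x4 = 9.
  constraint 7 holds since x4 + x1 = 12.
  constraint 8 holds since x1 - x3 = 3.
The rest check out directly.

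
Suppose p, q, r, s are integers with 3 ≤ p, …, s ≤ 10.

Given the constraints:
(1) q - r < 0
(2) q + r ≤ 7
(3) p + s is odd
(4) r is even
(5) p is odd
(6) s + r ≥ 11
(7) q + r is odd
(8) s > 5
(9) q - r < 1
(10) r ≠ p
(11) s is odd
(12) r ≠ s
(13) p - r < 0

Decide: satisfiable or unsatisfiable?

Constraint 5 makes p odd and constraint 11 makes s odd, so p + s must be even. Constraint 3 says p + s is odd — contradiction.

Unsatisfiable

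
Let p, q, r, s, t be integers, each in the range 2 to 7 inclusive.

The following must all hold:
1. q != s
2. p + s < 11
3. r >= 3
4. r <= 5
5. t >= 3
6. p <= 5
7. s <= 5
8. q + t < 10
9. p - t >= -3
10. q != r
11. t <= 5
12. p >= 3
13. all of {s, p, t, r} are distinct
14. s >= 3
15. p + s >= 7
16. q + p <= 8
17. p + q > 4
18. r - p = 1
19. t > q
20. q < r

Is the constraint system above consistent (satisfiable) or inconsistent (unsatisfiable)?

Unsatisfiable

Constraints 3, 4, 5, 6, 7, 11, 12, and 14 confine each of s, p, t, r to the 3 values {3, …, 5}.
Constraint 13 requires all 4 of them to be distinct, but only 3 values are available — impossible by the pigeonhole principle.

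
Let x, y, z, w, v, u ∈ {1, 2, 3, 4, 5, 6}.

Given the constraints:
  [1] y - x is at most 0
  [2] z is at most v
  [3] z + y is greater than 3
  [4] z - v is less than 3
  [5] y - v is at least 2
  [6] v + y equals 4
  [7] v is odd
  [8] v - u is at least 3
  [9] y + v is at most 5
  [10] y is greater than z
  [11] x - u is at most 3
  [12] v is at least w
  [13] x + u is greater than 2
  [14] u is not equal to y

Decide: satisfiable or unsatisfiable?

Unsatisfiable

Constraints 1, 5, 8, and 11 give y − v ≥ 2, v − u ≥ 3, u − x ≥ -3, x − y ≥ 0.
Adding all 4 inequalities: the left sides telescope to 0, and the right sides sum to 2 + 3 + (-3) + 0 = 2. So 0 ≥ 2, which is false.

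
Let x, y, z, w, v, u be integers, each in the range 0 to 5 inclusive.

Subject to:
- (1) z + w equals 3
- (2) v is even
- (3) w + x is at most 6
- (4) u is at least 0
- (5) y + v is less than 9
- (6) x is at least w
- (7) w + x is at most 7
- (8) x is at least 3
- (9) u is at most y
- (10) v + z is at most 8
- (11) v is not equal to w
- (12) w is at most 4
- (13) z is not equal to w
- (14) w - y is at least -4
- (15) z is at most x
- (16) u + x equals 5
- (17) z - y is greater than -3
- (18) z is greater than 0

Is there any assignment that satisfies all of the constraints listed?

Setting (x, y, z, w, v, u) = (4, 4, 3, 0, 4, 1) satisfies everything: constraint 1: z + w = 3; constraint 3: w + x = 4, and the others follow.

Satisfiable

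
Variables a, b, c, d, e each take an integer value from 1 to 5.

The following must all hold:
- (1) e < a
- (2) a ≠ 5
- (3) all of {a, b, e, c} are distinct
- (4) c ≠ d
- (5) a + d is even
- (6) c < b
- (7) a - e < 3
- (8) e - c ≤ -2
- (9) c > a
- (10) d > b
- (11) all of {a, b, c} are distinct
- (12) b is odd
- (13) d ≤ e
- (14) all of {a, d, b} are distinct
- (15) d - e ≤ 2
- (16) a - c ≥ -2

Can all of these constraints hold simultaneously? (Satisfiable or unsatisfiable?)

Unsatisfiable

Constraints 1, 6, 9, 10, and 13 give a < c, c < b, b < d, d ≤ e, e < a. Chaining: a < c < b < d ≤ e < a, which forces a < a — impossible.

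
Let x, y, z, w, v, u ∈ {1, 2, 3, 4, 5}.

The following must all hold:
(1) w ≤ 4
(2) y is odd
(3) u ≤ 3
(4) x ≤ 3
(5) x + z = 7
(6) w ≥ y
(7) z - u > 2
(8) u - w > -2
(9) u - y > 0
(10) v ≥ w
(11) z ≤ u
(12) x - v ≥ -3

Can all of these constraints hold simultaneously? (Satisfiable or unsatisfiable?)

From constraint 4: x ≤ 3. From constraints 3 and 11: z ≤ u ≤ 3. Hence x + z ≤ 6. But constraint 5 requires x + z = 7, and 7 > 6. Contradiction.

Unsatisfiable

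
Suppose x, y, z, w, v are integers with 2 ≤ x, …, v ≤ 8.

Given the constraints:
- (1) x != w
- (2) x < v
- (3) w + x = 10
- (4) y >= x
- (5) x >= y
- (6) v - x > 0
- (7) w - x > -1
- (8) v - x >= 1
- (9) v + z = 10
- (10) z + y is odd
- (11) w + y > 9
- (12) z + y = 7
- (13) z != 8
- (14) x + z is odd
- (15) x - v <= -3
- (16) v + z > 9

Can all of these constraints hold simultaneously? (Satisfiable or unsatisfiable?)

One satisfying assignment is x = 4, y = 4, z = 3, w = 6, v = 7.
For the less obvious constraints — constraint 3: w + x = 10; constraint 6: v - x = 3 — and the others hold by inspection.

Satisfiable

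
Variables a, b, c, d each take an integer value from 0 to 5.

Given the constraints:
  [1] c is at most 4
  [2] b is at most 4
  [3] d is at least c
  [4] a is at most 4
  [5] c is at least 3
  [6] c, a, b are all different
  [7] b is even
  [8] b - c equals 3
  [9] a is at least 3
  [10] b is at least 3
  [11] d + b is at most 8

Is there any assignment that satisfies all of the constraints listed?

Constraints 1, 2, 4, 5, 9, and 10 confine each of c, a, b to the 2 values {3, 4}.
Constraint 6 requires all 3 of them to be distinct, but only 2 values are available — impossible by the pigeonhole principle.

Unsatisfiable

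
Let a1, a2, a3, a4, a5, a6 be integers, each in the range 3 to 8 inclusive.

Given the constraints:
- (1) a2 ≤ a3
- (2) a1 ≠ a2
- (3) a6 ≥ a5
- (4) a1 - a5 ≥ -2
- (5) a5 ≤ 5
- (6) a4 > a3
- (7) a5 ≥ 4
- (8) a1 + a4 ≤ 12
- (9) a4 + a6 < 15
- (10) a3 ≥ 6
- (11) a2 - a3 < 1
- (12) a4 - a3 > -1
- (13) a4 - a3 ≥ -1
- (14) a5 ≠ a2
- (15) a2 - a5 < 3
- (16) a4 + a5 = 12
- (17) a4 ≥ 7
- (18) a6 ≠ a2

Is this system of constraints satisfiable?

Take a1 = 5, a2 = 6, a3 = 6, a4 = 7, a5 = 5, a6 = 5. Then constraint 4: a1 - a5 = 0; constraint 8: a1 + a4 = 12; constraint 9: a4 + a6 = 12, and every other listed constraint is also met.

Satisfiable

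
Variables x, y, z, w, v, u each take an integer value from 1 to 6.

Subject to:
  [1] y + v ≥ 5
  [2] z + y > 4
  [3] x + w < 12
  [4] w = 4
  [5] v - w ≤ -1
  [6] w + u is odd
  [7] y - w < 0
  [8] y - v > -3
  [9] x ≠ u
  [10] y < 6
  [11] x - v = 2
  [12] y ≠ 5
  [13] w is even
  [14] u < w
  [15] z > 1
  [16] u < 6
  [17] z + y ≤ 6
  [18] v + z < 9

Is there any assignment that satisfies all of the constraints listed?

Satisfiable

The assignment x = 5, y = 3, z = 3, w = 4, v = 3, u = 1 works:
  constraint 1 holds since y + v = 6.
  constraint 2 holds since z + y = 6.
The rest check out directly.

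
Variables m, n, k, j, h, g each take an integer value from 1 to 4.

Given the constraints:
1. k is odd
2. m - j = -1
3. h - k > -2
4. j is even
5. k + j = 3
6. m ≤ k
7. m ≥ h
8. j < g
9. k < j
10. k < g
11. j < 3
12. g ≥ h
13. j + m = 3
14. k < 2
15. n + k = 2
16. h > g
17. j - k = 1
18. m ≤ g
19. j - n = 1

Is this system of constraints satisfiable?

Unsatisfiable

Constraints 6, 7, 10, and 16 give h ≤ m, m ≤ k, k < g, g < h. Chaining: h ≤ m ≤ k < g < h, which forces h < h — impossible.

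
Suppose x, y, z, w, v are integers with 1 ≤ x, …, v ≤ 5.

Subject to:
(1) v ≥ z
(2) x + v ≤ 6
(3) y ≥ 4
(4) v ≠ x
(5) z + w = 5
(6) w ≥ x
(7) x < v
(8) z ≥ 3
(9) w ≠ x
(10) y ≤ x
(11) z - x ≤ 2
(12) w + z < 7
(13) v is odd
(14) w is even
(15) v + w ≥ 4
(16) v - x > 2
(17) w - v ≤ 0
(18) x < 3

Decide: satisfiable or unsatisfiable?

Unsatisfiable

From constraints 3 and 10: x ≥ y ≥ 4. From constraints 1 and 8: v ≥ z ≥ 3. Hence x + v ≥ 7. But constraint 2 requires x + v ≤ 6, and 6 < 7. Contradiction.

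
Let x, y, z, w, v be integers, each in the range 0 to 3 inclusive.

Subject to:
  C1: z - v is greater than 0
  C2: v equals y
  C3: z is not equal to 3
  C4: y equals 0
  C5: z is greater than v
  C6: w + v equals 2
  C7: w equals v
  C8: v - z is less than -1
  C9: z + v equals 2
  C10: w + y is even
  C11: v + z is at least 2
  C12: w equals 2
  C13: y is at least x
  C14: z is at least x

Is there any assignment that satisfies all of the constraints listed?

Constraint 12 fixes w = 2 and constraint 4 fixes y = 0. Constraints 2 and 7 give w = v = y, so w = y. But 2 ≠ 0 — contradiction.

Unsatisfiable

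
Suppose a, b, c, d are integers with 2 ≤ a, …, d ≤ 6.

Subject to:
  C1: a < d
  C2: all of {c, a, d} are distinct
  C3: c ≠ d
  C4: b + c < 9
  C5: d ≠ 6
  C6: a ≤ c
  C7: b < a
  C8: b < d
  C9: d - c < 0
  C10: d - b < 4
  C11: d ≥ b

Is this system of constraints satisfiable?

The assignment a = 4, b = 2, c = 6, d = 5 works:
  constraint 4 holds since b + c = 8.
  constraint 9 holds since d - c = -1.
  constraint 10 holds since d - b = 3.
The rest check out directly.

Satisfiable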